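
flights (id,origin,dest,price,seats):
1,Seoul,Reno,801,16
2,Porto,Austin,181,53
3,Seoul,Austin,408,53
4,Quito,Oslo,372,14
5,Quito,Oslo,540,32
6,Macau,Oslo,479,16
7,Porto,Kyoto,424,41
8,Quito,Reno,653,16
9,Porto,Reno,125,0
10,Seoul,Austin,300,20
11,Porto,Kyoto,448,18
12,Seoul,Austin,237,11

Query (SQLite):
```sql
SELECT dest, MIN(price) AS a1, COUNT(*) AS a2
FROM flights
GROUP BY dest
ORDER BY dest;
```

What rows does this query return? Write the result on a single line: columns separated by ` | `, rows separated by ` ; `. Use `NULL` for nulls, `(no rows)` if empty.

Austin | 181 | 4 ; Kyoto | 424 | 2 ; Oslo | 372 | 3 ; Reno | 125 | 3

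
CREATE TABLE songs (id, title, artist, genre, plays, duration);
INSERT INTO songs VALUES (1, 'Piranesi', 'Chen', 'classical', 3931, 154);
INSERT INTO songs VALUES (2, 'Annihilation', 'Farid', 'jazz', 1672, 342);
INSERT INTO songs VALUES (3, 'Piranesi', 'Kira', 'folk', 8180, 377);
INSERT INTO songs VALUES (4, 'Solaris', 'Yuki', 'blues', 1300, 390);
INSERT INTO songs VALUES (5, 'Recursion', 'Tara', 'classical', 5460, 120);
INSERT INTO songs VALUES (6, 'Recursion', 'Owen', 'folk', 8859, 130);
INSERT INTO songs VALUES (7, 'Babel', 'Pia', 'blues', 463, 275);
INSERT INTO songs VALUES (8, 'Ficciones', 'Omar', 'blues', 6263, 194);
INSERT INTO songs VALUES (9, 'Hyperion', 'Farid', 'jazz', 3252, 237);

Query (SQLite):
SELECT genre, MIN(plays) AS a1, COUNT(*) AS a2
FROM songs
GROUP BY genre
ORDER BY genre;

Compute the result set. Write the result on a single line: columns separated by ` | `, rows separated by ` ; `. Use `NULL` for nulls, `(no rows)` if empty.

Group songs by genre.
Per group compute: MIN(plays), COUNT(*).
  blues: ids {4, 7, 8} → MIN(plays)=463, COUNT(*)=3
  classical: ids {1, 5} → MIN(plays)=3931, COUNT(*)=2
  folk: ids {3, 6} → MIN(plays)=8180, COUNT(*)=2
  jazz: ids {2, 9} → MIN(plays)=1672, COUNT(*)=2

blues | 463 | 3 ; classical | 3931 | 2 ; folk | 8180 | 2 ; jazz | 1672 | 2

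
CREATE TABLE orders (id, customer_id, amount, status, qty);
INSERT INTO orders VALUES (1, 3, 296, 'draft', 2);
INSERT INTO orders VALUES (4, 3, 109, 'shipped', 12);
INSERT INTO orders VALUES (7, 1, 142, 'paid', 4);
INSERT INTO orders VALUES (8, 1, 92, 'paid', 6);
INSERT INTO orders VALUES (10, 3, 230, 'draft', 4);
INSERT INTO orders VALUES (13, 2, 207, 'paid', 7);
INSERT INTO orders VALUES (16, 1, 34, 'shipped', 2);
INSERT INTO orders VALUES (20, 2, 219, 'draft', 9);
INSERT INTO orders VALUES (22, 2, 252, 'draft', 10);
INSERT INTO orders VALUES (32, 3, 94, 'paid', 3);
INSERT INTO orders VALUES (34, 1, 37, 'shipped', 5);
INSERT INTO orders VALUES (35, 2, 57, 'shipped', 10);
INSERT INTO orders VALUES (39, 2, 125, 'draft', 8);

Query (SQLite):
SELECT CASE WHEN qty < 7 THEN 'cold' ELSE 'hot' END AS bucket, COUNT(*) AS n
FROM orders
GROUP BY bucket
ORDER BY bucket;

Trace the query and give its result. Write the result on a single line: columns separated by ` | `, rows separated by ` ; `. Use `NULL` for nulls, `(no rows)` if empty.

cold | 7 ; hot | 6

Bucket rows by qty < 7 → 'cold' else 'hot'; count each bucket.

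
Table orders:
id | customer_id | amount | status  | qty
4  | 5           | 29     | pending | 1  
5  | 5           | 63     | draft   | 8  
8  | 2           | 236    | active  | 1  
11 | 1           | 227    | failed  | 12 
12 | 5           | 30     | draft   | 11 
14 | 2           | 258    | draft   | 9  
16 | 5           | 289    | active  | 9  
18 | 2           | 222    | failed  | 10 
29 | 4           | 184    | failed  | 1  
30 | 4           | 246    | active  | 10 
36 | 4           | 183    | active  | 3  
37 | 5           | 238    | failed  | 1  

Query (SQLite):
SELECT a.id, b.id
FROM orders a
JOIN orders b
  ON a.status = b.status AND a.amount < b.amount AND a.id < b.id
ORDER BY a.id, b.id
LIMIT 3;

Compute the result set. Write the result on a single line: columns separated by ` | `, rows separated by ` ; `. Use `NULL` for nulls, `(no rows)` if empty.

5 | 14 ; 8 | 16 ; 8 | 30

Pairs (a,b) with same status, a.amount < b.amount, a.id < b.id.
status groups: active:{8,16,30,36} draft:{5,12,14} failed:{11,18,29,37} pending:{4}
Ordered by (a.id, b.id); first 3.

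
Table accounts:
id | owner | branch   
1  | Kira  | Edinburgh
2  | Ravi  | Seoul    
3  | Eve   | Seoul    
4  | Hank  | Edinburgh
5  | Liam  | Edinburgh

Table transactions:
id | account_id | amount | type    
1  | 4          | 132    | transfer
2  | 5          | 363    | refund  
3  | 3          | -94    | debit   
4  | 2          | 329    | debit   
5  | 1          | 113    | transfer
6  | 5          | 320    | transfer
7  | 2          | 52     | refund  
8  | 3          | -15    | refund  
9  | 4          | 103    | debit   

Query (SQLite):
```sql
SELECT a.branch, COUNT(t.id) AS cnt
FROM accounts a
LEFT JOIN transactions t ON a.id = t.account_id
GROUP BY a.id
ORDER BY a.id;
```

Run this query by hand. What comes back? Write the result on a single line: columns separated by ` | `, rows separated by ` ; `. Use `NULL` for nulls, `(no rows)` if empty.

LEFT JOIN keeps every accounts row; unmatched ones get NULL for transactions columns.
Group by accounts.id and compute COUNT(t.id). COUNT(col) of an all-NULL group is 0.
  1: ids {5} → COUNT(t.id)=1
  2: ids {4, 7} → COUNT(t.id)=2
  3: ids {3, 8} → COUNT(t.id)=2
  4: ids {1, 9} → COUNT(t.id)=2
  5: ids {2, 6} → COUNT(t.id)=2

Edinburgh | 1 ; Seoul | 2 ; Seoul | 2 ; Edinburgh | 2 ; Edinburgh | 2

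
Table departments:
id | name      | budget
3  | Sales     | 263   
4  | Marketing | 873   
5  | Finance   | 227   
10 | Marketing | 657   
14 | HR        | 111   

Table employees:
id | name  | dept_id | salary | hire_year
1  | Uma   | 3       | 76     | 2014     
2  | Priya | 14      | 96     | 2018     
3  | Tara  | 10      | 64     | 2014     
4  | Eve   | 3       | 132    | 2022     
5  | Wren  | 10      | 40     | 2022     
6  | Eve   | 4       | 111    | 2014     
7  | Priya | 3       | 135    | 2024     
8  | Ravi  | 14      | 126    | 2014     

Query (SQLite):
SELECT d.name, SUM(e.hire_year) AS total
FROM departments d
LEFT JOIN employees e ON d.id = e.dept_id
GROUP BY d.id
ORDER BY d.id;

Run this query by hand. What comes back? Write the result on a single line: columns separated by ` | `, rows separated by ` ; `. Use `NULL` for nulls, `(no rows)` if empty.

LEFT JOIN keeps every departments row; unmatched ones get NULL for employees columns.
Group by departments.id and compute SUM(e.hire_year). SUM over an all-NULL group is NULL.
  3: ids {1, 4, 7} → SUM(e.hire_year)=6060
  4: ids {6} → SUM(e.hire_year)=2014
  5: ids {—} → SUM(e.hire_year)=NULL
  10: ids {3, 5} → SUM(e.hire_year)=4036
  14: ids {2, 8} → SUM(e.hire_year)=4032

Sales | 6060 ; Marketing | 2014 ; Finance | NULL ; Marketing | 4036 ; HR | 4032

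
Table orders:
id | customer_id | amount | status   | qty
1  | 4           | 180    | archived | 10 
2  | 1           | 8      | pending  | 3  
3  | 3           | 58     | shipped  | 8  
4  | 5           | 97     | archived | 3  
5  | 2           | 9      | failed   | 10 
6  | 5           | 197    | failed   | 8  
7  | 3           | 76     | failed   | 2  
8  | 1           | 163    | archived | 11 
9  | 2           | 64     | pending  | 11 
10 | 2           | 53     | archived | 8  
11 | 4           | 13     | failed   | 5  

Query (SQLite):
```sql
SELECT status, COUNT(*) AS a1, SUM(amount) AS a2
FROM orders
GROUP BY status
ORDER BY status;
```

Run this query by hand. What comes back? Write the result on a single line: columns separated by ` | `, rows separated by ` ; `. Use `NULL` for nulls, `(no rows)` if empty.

archived | 4 | 493 ; failed | 4 | 295 ; pending | 2 | 72 ; shipped | 1 | 58

Group orders by status.
Per group compute: COUNT(*), SUM(amount).
  archived: ids {1, 4, 8, 10} → COUNT(*)=4, SUM(amount)=493
  failed: ids {5, 6, 7, 11} → COUNT(*)=4, SUM(amount)=295
  pending: ids {2, 9} → COUNT(*)=2, SUM(amount)=72
  shipped: ids {3} → COUNT(*)=1, SUM(amount)=58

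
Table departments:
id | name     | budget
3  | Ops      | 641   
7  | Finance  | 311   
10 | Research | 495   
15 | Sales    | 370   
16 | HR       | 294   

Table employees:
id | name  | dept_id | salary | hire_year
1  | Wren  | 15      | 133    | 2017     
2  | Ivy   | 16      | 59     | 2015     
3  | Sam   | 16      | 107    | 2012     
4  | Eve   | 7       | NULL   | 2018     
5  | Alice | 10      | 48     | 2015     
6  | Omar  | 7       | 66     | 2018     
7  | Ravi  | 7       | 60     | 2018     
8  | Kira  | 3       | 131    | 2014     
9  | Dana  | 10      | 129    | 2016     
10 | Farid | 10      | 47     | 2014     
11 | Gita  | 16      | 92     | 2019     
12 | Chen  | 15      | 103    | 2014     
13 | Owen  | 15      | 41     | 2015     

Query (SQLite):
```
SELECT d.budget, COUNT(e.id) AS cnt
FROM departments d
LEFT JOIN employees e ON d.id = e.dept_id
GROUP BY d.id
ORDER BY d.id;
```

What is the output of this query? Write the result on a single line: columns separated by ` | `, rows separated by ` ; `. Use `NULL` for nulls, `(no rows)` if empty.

LEFT JOIN keeps every departments row; unmatched ones get NULL for employees columns.
Group by departments.id and compute COUNT(e.id). COUNT(col) of an all-NULL group is 0.
  3: ids {8} → COUNT(e.id)=1
  7: ids {4, 6, 7} → COUNT(e.id)=3
  10: ids {5, 9, 10} → COUNT(e.id)=3
  15: ids {1, 12, 13} → COUNT(e.id)=3
  16: ids {2, 3, 11} → COUNT(e.id)=3

641 | 1 ; 311 | 3 ; 495 | 3 ; 370 | 3 ; 294 | 3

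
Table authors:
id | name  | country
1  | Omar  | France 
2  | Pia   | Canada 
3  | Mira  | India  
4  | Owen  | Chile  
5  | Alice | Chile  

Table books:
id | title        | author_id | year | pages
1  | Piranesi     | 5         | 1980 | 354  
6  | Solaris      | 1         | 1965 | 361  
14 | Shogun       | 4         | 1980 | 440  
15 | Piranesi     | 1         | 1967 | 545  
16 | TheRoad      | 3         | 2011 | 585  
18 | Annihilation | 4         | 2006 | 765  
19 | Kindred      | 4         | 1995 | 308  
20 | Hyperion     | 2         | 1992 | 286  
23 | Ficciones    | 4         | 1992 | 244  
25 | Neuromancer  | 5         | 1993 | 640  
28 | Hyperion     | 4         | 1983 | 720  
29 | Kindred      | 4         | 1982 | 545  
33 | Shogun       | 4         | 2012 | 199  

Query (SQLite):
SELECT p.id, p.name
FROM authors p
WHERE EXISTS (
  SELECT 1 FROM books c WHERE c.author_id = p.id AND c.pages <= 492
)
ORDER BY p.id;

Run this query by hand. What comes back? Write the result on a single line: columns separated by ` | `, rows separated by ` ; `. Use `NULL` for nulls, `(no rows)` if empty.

For each authors row, check whether any books with matching author_id has pages <= 492.
Keep rows where that is true.

1 | Omar ; 2 | Pia ; 4 | Owen ; 5 | Alice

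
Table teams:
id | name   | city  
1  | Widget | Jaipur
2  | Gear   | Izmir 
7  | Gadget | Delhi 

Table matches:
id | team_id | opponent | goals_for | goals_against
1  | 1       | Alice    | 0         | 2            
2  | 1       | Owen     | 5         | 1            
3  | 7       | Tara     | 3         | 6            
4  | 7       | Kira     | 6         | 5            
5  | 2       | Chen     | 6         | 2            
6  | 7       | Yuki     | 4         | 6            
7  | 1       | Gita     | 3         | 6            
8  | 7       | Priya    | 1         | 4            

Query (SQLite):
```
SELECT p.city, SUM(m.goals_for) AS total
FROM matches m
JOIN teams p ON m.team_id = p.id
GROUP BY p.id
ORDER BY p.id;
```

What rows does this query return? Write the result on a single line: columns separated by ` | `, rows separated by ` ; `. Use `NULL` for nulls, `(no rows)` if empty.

Join each matches row to its teams via team_id.
Group joined rows by teams.id; compute SUM(m.goals_for) per group.
  1: ids {1, 2, 7} → SUM(m.goals_for)=8
  2: ids {5} → SUM(m.goals_for)=6
  7: ids {3, 4, 6, 8} → SUM(m.goals_for)=14

Jaipur | 8 ; Izmir | 6 ; Delhi | 14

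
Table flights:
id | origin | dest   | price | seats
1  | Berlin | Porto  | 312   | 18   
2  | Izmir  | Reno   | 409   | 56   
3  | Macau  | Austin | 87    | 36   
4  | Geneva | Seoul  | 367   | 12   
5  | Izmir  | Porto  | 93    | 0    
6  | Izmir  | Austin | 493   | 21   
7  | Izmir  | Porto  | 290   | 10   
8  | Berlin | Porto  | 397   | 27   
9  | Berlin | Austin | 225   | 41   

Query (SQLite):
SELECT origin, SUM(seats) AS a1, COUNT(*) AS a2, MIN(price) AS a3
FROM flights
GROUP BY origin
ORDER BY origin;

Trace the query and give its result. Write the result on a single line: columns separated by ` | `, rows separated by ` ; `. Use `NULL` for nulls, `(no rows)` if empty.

Group flights by origin.
Per group compute: SUM(seats), COUNT(*), MIN(price).
  Berlin: ids {1, 8, 9} → SUM(seats)=86, COUNT(*)=3, MIN(price)=225
  Geneva: ids {4} → SUM(seats)=12, COUNT(*)=1, MIN(price)=367
  Izmir: ids {2, 5, 6, 7} → SUM(seats)=87, COUNT(*)=4, MIN(price)=93
  Macau: ids {3} → SUM(seats)=36, COUNT(*)=1, MIN(price)=87

Berlin | 86 | 3 | 225 ; Geneva | 12 | 1 | 367 ; Izmir | 87 | 4 | 93 ; Macau | 36 | 1 | 87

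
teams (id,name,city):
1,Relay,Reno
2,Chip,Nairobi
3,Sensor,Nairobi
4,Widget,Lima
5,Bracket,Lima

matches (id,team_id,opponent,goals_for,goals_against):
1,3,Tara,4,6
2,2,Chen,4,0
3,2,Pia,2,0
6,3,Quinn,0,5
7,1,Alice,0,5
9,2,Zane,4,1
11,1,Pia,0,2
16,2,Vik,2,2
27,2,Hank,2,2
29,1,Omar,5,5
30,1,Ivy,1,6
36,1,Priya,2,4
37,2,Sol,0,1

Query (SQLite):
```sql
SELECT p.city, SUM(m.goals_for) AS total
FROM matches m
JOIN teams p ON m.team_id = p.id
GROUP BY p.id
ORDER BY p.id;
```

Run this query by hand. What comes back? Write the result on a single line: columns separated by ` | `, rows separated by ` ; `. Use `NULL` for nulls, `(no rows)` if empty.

Reno | 8 ; Nairobi | 14 ; Nairobi | 4

Join each matches row to its teams via team_id.
Group joined rows by teams.id; compute SUM(m.goals_for) per group.
  1: ids {7, 11, 29, 30, 36} → SUM(m.goals_for)=8
  2: ids {2, 3, 9, 16, 27, 37} → SUM(m.goals_for)=14
  3: ids {1, 6} → SUM(m.goals_for)=4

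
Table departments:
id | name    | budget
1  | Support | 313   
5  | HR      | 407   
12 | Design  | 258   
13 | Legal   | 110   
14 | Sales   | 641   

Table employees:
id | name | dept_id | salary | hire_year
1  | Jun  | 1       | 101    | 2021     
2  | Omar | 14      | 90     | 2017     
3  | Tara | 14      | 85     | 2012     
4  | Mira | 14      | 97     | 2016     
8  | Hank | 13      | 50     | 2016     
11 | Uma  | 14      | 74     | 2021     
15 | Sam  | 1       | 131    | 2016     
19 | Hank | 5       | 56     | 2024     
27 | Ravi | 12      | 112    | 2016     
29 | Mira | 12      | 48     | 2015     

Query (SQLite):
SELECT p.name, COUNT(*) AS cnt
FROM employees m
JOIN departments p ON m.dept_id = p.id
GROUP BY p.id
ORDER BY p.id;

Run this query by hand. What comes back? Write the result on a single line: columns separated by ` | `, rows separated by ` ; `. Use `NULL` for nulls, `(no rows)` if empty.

Support | 2 ; HR | 1 ; Design | 2 ; Legal | 1 ; Sales | 4

Join each employees row to its departments via dept_id.
Group joined rows by departments.id; compute COUNT(*) per group.
  1: ids {1, 15} → COUNT(*)=2
  5: ids {19} → COUNT(*)=1
  12: ids {27, 29} → COUNT(*)=2
  13: ids {8} → COUNT(*)=1
  14: ids {2, 3, 4, 11} → COUNT(*)=4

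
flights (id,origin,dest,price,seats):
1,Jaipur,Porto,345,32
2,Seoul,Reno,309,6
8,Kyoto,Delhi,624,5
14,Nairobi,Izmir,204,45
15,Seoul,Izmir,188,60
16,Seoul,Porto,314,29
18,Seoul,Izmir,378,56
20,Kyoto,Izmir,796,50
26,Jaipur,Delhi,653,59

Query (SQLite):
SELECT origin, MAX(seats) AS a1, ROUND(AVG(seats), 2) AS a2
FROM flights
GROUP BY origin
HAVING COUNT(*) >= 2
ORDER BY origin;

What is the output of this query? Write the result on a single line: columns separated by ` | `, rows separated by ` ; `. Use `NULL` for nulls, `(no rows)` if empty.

Group flights by origin.
Per group compute: MAX(seats), ROUND(AVG(seats), 2).
HAVING: drop groups with fewer than 2 rows.
  Jaipur: ids {1, 26} → MAX(seats)=59, ROUND(AVG(seats), 2)=45.5
  Kyoto: ids {8, 20} → MAX(seats)=50, ROUND(AVG(seats), 2)=27.5
  Nairobi: ids {14} → MAX(seats)=45, ROUND(AVG(seats), 2)=45
  Seoul: ids {2, 15, 16, 18} → MAX(seats)=60, ROUND(AVG(seats), 2)=37.75

Jaipur | 59 | 45.5 ; Kyoto | 50 | 27.5 ; Seoul | 60 | 37.75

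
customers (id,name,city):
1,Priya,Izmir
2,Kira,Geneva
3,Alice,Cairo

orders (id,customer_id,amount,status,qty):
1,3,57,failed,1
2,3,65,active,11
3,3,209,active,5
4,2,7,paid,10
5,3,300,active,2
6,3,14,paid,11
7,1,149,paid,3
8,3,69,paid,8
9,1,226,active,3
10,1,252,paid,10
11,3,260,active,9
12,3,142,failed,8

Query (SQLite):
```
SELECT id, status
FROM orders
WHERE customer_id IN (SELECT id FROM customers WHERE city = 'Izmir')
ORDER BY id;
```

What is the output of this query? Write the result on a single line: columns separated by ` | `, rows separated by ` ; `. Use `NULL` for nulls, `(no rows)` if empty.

7 | paid ; 9 | active ; 10 | paid

Inner query: customers.id where city = 'Izmir'.
Outer: keep orders rows whose customer_id is in that set.
Inner query → {1}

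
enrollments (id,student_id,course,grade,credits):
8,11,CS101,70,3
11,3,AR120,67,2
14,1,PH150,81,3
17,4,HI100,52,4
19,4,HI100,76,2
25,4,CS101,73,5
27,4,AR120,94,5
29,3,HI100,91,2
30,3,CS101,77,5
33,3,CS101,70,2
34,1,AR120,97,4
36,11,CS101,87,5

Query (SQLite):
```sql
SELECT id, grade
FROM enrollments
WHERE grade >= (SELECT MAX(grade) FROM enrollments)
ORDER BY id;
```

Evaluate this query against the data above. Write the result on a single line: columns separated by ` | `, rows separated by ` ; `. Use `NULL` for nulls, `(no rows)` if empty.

34 | 97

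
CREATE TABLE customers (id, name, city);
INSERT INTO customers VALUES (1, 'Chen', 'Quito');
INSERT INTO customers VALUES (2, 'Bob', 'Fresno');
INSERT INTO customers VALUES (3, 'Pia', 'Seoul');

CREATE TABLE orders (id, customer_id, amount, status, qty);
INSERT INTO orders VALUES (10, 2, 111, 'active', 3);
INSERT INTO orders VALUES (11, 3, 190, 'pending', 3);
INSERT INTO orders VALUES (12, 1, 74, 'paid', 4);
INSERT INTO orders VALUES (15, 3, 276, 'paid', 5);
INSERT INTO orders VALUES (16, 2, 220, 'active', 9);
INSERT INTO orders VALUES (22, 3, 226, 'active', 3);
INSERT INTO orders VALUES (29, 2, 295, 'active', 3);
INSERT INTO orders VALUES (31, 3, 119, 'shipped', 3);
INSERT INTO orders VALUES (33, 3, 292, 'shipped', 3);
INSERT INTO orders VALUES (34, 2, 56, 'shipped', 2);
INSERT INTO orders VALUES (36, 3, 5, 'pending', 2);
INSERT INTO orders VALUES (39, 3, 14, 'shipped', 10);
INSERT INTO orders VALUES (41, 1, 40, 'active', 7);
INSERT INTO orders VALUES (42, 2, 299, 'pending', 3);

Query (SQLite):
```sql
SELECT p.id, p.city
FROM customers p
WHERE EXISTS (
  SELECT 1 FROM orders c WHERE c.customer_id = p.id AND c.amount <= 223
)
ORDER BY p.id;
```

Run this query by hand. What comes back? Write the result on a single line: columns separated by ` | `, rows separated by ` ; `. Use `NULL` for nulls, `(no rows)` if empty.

For each customers row, check whether any orders with matching customer_id has amount <= 223.
Keep rows where that is true.

1 | Quito ; 2 | Fresno ; 3 | Seoul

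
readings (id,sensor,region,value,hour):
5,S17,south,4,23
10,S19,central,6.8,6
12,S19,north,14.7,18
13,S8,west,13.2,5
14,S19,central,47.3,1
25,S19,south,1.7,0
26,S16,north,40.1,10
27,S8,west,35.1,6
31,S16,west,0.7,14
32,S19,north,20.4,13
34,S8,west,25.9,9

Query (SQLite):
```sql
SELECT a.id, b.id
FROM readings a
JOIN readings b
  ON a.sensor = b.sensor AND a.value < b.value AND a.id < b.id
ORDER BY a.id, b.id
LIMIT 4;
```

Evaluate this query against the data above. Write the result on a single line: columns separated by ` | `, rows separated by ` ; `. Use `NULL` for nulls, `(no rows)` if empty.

10 | 12 ; 10 | 14 ; 10 | 32 ; 12 | 14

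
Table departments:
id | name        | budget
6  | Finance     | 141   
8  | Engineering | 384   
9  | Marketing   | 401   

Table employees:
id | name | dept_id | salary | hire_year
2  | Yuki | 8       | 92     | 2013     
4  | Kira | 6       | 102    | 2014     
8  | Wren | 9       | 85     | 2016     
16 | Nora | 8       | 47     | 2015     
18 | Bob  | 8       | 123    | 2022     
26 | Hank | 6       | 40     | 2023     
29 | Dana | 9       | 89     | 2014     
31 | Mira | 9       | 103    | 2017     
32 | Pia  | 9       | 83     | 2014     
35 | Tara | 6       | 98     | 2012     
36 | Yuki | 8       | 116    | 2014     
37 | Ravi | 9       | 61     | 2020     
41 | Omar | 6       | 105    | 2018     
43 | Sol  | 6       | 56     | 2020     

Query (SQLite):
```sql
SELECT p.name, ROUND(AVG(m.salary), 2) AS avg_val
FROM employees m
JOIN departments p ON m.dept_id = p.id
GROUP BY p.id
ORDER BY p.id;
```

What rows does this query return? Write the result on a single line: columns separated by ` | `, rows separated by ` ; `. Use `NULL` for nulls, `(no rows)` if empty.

Join each employees row to its departments via dept_id.
Group joined rows by departments.id; compute ROUND(AVG(m.salary), 2) per group.
  6: ids {4, 26, 35, 41, 43} → ROUND(AVG(m.salary), 2)=80.2
  8: ids {2, 16, 18, 36} → ROUND(AVG(m.salary), 2)=94.5
  9: ids {8, 29, 31, 32, 37} → ROUND(AVG(m.salary), 2)=84.2

Finance | 80.2 ; Engineering | 94.5 ; Marketing | 84.2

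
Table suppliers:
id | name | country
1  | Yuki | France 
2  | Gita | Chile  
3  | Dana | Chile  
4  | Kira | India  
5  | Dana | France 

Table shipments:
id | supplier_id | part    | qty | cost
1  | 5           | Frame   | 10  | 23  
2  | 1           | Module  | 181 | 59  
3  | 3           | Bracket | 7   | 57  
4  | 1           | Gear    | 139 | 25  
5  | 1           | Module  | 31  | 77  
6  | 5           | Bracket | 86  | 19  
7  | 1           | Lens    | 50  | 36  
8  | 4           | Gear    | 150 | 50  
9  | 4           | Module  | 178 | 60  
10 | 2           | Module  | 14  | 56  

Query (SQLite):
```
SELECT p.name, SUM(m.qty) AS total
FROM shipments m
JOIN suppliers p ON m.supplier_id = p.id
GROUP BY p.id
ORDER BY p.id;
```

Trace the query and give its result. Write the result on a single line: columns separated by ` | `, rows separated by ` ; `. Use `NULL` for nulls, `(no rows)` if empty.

Yuki | 401 ; Gita | 14 ; Dana | 7 ; Kira | 328 ; Dana | 96

Join each shipments row to its suppliers via supplier_id.
Group joined rows by suppliers.id; compute SUM(m.qty) per group.
  1: ids {2, 4, 5, 7} → SUM(m.qty)=401
  2: ids {10} → SUM(m.qty)=14
  3: ids {3} → SUM(m.qty)=7
  4: ids {8, 9} → SUM(m.qty)=328
  5: ids {1, 6} → SUM(m.qty)=96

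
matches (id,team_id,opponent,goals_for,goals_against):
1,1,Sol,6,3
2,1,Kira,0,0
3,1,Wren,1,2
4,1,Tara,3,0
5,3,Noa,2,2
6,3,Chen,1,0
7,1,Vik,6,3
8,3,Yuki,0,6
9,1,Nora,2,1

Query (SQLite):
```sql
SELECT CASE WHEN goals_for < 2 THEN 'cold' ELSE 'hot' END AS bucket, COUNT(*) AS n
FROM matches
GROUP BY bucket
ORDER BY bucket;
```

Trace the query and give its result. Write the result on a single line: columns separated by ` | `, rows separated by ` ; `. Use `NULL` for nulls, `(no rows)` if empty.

Bucket rows by goals_for < 2 → 'cold' else 'hot'; count each bucket.

cold | 4 ; hot | 5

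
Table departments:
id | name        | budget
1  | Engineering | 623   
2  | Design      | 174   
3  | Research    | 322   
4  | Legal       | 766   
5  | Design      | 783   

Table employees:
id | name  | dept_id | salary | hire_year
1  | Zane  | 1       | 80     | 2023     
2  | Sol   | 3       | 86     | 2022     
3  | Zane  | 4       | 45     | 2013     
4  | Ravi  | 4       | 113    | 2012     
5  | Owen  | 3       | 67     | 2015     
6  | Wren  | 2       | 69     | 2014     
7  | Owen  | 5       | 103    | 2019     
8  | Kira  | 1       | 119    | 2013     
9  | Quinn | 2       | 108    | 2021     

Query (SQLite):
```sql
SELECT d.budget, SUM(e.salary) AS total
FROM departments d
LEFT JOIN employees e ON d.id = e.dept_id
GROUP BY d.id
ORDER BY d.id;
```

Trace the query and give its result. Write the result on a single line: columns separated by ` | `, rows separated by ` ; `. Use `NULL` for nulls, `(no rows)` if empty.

LEFT JOIN keeps every departments row; unmatched ones get NULL for employees columns.
Group by departments.id and compute SUM(e.salary). SUM over an all-NULL group is NULL.
  1: ids {1, 8} → SUM(e.salary)=199
  2: ids {6, 9} → SUM(e.salary)=177
  3: ids {2, 5} → SUM(e.salary)=153
  4: ids {3, 4} → SUM(e.salary)=158
  5: ids {7} → SUM(e.salary)=103

623 | 199 ; 174 | 177 ; 322 | 153 ; 766 | 158 ; 783 | 103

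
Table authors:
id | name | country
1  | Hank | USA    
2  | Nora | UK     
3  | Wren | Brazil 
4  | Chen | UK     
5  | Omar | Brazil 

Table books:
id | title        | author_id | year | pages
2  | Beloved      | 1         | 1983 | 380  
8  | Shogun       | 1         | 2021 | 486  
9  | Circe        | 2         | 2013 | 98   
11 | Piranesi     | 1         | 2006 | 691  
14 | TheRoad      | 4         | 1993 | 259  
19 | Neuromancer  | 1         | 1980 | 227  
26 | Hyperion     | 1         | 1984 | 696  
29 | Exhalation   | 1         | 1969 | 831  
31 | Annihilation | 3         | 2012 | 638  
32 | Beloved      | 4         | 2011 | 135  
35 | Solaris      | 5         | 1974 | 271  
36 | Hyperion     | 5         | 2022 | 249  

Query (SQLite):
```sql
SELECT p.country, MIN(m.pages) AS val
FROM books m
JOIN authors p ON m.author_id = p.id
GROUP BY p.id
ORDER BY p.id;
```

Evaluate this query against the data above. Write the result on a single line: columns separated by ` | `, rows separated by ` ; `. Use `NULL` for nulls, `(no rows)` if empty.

USA | 227 ; UK | 98 ; Brazil | 638 ; UK | 135 ; Brazil | 249

Join each books row to its authors via author_id.
Group joined rows by authors.id; compute MIN(m.pages) per group.
  1: ids {2, 8, 11, 19, 26, 29} → MIN(m.pages)=227
  2: ids {9} → MIN(m.pages)=98
  3: ids {31} → MIN(m.pages)=638
  4: ids {14, 32} → MIN(m.pages)=135
  5: ids {35, 36} → MIN(m.pages)=249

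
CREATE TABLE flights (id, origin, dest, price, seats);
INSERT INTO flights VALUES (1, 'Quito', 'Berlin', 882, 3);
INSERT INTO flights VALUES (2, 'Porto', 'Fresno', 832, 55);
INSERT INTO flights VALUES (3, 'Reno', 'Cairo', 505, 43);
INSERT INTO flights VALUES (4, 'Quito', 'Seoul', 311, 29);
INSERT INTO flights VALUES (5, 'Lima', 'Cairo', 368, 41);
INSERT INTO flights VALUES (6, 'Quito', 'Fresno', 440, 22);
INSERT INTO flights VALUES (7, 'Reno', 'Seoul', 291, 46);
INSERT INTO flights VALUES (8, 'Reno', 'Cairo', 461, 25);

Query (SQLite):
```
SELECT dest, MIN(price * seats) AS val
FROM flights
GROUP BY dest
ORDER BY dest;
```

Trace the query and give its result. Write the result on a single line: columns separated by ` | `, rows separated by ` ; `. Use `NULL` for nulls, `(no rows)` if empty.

For each row compute price * seats.
Group by dest; take MIN of the expression per group.
  Berlin: ids {1} → MIN(price * seats)=2646
  Cairo: ids {3, 5, 8} → MIN(price * seats)=11525
  Fresno: ids {2, 6} → MIN(price * seats)=9680
  Seoul: ids {4, 7} → MIN(price * seats)=9019

Berlin | 2646 ; Cairo | 11525 ; Fresno | 9680 ; Seoul | 9019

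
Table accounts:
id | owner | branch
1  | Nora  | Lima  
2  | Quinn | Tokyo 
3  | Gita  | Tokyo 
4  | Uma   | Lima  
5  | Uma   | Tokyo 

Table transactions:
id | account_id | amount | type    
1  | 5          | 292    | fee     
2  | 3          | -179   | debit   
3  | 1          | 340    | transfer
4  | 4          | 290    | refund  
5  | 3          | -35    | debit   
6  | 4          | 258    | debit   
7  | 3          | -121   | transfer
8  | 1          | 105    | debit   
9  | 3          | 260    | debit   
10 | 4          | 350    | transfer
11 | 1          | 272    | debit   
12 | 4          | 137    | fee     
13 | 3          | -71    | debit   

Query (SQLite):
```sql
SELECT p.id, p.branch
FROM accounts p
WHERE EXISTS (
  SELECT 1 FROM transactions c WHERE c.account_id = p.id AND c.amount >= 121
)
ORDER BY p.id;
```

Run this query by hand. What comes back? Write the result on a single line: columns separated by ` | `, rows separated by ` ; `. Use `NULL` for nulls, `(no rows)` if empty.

For each accounts row, check whether any transactions with matching account_id has amount >= 121.
Keep rows where that is true.

1 | Lima ; 3 | Tokyo ; 4 | Lima ; 5 | Tokyo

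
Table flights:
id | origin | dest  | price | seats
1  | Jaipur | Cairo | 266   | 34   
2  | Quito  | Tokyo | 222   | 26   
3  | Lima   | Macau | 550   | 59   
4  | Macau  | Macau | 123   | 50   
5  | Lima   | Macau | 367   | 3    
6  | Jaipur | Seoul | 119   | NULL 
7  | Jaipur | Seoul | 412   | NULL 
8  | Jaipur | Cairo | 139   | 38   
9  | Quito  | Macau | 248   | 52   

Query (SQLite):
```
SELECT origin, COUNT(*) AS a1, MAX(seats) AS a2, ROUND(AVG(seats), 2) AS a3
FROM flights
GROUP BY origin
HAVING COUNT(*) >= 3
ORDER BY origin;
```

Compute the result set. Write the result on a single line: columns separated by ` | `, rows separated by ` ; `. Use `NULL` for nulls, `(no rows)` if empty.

Jaipur | 4 | 38 | 36

Group flights by origin.
Per group compute: COUNT(*), MAX(seats), ROUND(AVG(seats), 2).
HAVING: drop groups with fewer than 3 rows.
  Jaipur: ids {1, 6, 7, 8} → COUNT(*)=4, MAX(seats)=38, ROUND(AVG(seats), 2)=36
  Lima: ids {3, 5} → COUNT(*)=2, MAX(seats)=59, ROUND(AVG(seats), 2)=31
  Macau: ids {4} → COUNT(*)=1, MAX(seats)=50, ROUND(AVG(seats), 2)=50
  Quito: ids {2, 9} → COUNT(*)=2, MAX(seats)=52, ROUND(AVG(seats), 2)=39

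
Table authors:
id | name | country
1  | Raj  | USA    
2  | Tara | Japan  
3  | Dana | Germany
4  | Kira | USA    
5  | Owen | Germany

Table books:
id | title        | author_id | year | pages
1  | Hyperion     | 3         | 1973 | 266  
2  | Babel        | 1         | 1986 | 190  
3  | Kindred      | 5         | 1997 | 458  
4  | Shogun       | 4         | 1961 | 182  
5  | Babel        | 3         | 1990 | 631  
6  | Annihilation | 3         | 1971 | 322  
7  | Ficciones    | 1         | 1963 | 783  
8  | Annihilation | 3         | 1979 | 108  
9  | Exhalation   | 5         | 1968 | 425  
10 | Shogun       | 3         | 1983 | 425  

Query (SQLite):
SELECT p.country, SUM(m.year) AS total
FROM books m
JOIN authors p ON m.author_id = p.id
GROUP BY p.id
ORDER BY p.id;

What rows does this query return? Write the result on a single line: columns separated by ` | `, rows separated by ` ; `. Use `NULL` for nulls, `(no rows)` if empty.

USA | 3949 ; Germany | 9896 ; USA | 1961 ; Germany | 3965

Join each books row to its authors via author_id.
Group joined rows by authors.id; compute SUM(m.year) per group.
  1: ids {2, 7} → SUM(m.year)=3949
  3: ids {1, 5, 6, 8, 10} → SUM(m.year)=9896
  4: ids {4} → SUM(m.year)=1961
  5: ids {3, 9} → SUM(m.year)=3965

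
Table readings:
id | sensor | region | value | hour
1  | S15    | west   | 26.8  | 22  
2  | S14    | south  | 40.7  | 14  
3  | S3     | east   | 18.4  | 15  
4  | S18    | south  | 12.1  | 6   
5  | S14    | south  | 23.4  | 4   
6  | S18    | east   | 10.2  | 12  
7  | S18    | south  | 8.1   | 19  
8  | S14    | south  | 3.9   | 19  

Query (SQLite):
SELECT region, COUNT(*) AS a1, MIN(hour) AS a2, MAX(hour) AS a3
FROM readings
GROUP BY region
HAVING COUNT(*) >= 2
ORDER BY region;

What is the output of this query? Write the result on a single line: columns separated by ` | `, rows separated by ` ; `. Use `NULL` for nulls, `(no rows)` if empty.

Group readings by region.
Per group compute: COUNT(*), MIN(hour), MAX(hour).
HAVING: drop groups with fewer than 2 rows.
  east: ids {3, 6} → COUNT(*)=2, MIN(hour)=12, MAX(hour)=15
  south: ids {2, 4, 5, 7, 8} → COUNT(*)=5, MIN(hour)=4, MAX(hour)=19
  west: ids {1} → COUNT(*)=1, MIN(hour)=22, MAX(hour)=22

east | 2 | 12 | 15 ; south | 5 | 4 | 19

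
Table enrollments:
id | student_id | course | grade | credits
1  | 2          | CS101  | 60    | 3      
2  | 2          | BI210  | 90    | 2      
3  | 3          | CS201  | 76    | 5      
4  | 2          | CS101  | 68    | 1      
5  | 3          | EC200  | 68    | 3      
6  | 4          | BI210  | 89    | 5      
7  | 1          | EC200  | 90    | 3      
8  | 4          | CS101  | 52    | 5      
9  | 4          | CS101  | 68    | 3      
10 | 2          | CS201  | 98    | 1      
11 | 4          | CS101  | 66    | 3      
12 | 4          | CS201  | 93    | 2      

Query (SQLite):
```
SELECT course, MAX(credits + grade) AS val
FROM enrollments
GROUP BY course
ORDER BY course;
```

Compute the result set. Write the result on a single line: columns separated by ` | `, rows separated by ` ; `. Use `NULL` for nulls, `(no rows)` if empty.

BI210 | 94 ; CS101 | 71 ; CS201 | 99 ; EC200 | 93

For each row compute credits + grade.
Group by course; take MAX of the expression per group.
  BI210: ids {2, 6} → MAX(credits + grade)=94
  CS101: ids {1, 4, 8, 9, 11} → MAX(credits + grade)=71
  CS201: ids {3, 10, 12} → MAX(credits + grade)=99
  EC200: ids {5, 7} → MAX(credits + grade)=93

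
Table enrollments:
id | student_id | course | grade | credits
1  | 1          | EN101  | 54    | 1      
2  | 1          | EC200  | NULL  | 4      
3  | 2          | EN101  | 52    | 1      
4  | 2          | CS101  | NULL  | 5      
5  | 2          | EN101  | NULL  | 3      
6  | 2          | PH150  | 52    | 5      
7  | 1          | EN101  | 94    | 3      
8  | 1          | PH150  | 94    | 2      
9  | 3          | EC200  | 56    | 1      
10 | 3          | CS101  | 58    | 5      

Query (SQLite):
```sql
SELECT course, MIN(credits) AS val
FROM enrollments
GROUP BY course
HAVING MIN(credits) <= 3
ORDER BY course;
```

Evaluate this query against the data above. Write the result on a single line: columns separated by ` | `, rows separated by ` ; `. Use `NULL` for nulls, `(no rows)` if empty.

Partition enrollments by course; compute MIN(credits) within each group.
HAVING: keep groups where MIN(credits) <= 3.
  CS101: ids {4, 10} → MIN(credits)=5
  EC200: ids {2, 9} → MIN(credits)=1
  EN101: ids {1, 3, 5, 7} → MIN(credits)=1
  PH150: ids {6, 8} → MIN(credits)=2

EC200 | 1 ; EN101 | 1 ; PH150 | 2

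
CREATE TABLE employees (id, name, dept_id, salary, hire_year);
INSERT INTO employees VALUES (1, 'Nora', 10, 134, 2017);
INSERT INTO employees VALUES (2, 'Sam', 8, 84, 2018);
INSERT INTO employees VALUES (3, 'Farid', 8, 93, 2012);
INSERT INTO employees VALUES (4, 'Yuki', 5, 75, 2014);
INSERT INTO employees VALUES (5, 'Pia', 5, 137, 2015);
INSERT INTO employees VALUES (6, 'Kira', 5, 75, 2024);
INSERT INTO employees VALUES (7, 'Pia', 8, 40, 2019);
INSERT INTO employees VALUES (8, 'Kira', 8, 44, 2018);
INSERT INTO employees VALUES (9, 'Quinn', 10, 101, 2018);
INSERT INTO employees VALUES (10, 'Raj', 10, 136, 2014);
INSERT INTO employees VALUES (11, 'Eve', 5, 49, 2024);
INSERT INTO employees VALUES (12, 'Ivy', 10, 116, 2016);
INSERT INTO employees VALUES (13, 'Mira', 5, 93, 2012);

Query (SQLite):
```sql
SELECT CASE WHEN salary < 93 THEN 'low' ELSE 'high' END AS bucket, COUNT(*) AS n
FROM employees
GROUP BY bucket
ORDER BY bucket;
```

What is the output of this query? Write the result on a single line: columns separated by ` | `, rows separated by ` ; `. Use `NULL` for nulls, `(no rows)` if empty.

Bucket rows by salary < 93 → 'low' else 'high'; count each bucket.

high | 7 ; low | 6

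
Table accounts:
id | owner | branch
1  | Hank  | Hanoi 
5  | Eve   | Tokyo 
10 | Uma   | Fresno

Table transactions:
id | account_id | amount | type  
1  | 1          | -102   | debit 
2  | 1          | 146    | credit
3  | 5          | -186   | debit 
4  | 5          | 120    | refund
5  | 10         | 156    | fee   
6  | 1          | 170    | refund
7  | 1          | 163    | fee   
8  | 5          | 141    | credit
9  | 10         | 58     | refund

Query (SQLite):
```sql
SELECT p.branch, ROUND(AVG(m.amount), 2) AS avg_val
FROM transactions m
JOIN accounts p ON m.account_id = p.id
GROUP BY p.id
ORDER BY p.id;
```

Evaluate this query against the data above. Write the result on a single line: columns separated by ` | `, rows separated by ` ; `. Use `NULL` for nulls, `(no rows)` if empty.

Join each transactions row to its accounts via account_id.
Group joined rows by accounts.id; compute ROUND(AVG(m.amount), 2) per group.
  1: ids {1, 2, 6, 7} → ROUND(AVG(m.amount), 2)=94.25
  5: ids {3, 4, 8} → ROUND(AVG(m.amount), 2)=25
  10: ids {5, 9} → ROUND(AVG(m.amount), 2)=107

Hanoi | 94.25 ; Tokyo | 25 ; Fresno | 107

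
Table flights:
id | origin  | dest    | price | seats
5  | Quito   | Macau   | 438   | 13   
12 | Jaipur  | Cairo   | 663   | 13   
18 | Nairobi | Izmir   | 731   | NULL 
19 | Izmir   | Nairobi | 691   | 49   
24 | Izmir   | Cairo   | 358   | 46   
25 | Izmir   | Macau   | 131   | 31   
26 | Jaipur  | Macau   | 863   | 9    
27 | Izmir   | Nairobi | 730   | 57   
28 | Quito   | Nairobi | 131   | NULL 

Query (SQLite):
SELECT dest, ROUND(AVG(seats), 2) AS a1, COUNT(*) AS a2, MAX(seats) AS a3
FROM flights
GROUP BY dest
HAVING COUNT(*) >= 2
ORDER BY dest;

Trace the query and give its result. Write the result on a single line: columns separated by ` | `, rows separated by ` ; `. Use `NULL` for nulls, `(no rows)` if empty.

Group flights by dest.
Per group compute: ROUND(AVG(seats), 2), COUNT(*), MAX(seats).
HAVING: drop groups with fewer than 2 rows.
  Cairo: ids {12, 24} → ROUND(AVG(seats), 2)=29.5, COUNT(*)=2, MAX(seats)=46
  Izmir: ids {18} → ROUND(AVG(seats), 2)=NULL, COUNT(*)=1, MAX(seats)=NULL
  Macau: ids {5, 25, 26} → ROUND(AVG(seats), 2)=17.67, COUNT(*)=3, MAX(seats)=31
  Nairobi: ids {19, 27, 28} → ROUND(AVG(seats), 2)=53, COUNT(*)=3, MAX(seats)=57

Cairo | 29.5 | 2 | 46 ; Macau | 17.67 | 3 | 31 ; Nairobi | 53 | 3 | 57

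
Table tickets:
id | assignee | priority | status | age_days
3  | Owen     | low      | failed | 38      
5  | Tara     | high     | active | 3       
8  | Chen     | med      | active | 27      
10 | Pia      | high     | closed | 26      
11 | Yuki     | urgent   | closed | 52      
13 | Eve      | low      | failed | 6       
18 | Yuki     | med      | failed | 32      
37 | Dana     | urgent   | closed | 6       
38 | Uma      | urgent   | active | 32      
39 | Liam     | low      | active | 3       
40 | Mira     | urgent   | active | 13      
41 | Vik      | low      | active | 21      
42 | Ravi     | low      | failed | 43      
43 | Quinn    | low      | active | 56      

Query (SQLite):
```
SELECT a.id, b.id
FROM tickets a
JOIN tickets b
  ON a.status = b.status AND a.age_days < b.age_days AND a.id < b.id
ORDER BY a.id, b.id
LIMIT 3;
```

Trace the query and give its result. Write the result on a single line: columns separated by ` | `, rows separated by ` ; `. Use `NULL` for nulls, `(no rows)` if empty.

Pairs (a,b) with same status, a.age_days < b.age_days, a.id < b.id.
status groups: active:{5,8,38,39,40,41,43} closed:{10,11,37} failed:{3,13,18,42}
Ordered by (a.id, b.id); first 3.

3 | 42 ; 5 | 8 ; 5 | 38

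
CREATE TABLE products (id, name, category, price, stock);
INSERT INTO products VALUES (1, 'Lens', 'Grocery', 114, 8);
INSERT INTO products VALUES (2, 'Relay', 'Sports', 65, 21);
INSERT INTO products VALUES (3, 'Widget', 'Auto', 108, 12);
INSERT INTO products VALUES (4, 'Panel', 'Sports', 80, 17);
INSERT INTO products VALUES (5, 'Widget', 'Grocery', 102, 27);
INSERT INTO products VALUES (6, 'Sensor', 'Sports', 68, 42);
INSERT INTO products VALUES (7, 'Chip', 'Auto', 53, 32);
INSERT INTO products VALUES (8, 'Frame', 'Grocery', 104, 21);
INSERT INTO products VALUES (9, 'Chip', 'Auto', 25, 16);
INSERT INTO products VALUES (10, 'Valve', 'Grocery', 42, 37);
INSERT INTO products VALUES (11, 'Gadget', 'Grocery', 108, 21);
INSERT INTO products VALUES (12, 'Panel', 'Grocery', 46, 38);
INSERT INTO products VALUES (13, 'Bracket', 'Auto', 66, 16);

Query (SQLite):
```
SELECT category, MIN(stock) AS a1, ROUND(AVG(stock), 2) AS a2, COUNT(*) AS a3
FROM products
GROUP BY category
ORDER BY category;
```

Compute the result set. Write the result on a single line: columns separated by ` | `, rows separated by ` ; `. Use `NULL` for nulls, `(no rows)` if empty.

Auto | 12 | 19 | 4 ; Grocery | 8 | 25.33 | 6 ; Sports | 17 | 26.67 | 3

Group products by category.
Per group compute: MIN(stock), ROUND(AVG(stock), 2), COUNT(*).
  Auto: ids {3, 7, 9, 13} → MIN(stock)=12, ROUND(AVG(stock), 2)=19, COUNT(*)=4
  Grocery: ids {1, 5, 8, 10, 11, 12} → MIN(stock)=8, ROUND(AVG(stock), 2)=25.33, COUNT(*)=6
  Sports: ids {2, 4, 6} → MIN(stock)=17, ROUND(AVG(stock), 2)=26.67, COUNT(*)=3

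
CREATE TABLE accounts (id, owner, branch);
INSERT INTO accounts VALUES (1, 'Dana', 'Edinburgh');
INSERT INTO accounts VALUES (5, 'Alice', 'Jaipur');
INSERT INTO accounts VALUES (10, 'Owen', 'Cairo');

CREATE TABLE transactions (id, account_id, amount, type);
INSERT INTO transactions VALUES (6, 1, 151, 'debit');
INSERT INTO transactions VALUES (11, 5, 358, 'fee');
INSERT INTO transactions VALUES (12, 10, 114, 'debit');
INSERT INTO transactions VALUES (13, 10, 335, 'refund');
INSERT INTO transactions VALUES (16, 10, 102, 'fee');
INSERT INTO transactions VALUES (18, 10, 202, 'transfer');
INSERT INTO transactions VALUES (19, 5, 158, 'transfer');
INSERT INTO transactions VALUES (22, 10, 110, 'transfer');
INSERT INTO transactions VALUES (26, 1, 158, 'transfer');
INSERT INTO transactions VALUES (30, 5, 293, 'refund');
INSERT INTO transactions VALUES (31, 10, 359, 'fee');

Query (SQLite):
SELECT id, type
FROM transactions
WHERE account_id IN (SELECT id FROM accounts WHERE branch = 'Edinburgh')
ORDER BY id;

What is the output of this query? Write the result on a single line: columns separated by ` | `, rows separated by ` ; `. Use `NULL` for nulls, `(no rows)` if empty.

6 | debit ; 26 | transfer

Inner query: accounts.id where branch = 'Edinburgh'.
Outer: keep transactions rows whose account_id is in that set.
Inner query → {1}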